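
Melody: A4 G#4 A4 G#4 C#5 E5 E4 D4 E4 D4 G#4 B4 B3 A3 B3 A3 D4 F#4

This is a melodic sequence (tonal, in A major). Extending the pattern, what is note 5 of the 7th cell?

With 6-note cells, note 5 of each statement runs C#5, G#4, D4.
Each moves down a 4th. Continuing: A3 → E3 → B2 → F#2.

F#2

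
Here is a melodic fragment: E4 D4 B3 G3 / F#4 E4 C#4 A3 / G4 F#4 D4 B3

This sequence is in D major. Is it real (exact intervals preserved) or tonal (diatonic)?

Every note is diatonic to D major.
Cell 1 has -2 semitones from note 1 to 2, but cell 3 has -1 — the interval quality changes while the contour stays the same, which is the hallmark of a tonal sequence.

tonal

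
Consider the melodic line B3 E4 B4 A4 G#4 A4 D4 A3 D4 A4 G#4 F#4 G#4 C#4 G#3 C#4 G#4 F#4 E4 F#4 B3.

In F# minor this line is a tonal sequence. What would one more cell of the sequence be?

F#3 B3 F#4 E4 D4 E4 A3

Unit = 7 notes; the statements start on B3, A3, G#3, moving down a 2nd each time.
From F#3 the diatonic shape gives F#3 B3 F#4 E4 D4 E4 A3.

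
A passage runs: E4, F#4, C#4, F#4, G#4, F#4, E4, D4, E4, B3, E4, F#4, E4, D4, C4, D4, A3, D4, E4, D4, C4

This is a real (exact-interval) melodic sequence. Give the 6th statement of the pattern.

Taking 7-note groups, the heads are E4, D4, C4: the pattern moves down a 2nd.
Extending down a 2nd: Bb3 → Ab3 → Gb3.
So cell 6 is Gb3 Ab3 Eb3 Ab3 Bb3 Ab3 Gb3.

Gb3 Ab3 Eb3 Ab3 Bb3 Ab3 Gb3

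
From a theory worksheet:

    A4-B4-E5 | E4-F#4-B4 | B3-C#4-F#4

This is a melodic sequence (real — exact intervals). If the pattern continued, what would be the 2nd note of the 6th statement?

A#2

Grouping in 3s, the 2nd note of each cell is B4, F#4, C#4.
Extending down a 4th: G#3 → D#3 → A#2.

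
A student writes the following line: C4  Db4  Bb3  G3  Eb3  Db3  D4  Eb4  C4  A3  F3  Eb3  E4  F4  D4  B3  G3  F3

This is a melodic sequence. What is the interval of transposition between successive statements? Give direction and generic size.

Taking 6-note groups, the heads are C4, D4, E4: the pattern moves up a 2nd.
C4 to D4 is up a 2nd.

up a 2nd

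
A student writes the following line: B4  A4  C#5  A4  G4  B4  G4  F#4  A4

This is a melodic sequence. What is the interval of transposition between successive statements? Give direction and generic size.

down a 2nd

Unit = 3 notes; the statements start on B4, A4, G4, moving down a 2nd each time.
B4 to A4 is down a 2nd.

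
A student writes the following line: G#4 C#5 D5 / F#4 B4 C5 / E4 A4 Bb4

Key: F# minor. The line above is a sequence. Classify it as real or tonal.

Each cell has the same semitone pattern (5, 1) — intervals are preserved exactly.
And C5 lies outside F# minor, so the sequence is real rather than tonal.

real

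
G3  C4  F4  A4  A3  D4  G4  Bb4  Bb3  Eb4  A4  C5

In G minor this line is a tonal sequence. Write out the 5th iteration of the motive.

D4 G4 C5 Eb5

Unit = 4 notes; the statements start on G3, A3, Bb3, moving up a 2nd each time.
Carrying on: C4 → D4.
So cell 5 is D4 G4 C5 Eb5.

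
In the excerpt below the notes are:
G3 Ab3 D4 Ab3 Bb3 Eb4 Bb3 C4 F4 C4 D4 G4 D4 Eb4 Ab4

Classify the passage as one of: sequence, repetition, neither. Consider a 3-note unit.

Each 3-note cell is the previous one transposed up a 2nd.

sequence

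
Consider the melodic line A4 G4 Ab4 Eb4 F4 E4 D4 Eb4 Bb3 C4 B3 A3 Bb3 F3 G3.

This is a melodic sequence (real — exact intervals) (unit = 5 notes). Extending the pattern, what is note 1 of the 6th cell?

G#2

With 5-note cells, note 1 of each statement runs A4, E4, B3.
Carrying that down a 4th forward: F#3 → C#3 → G#2.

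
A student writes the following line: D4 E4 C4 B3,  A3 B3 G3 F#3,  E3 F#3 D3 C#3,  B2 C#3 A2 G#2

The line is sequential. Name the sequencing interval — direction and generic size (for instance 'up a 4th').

Unit = 4 notes; the statements start on D4, A3, E3, B2, moving down a 4th each time.
From D4 to A3: down a 4th.

down a 4th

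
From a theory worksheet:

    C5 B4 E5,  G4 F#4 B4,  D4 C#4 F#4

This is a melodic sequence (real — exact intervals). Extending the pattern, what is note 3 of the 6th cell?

The unit is 3 notes. Position-3 pitches of the 3 shown cells: E5, B4, F#4.
Carrying that down a 4th forward: C#4 → G#3 → D#3.

D#3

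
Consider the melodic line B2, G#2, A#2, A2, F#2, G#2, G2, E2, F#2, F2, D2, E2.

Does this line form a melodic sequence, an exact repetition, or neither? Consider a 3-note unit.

sequence

Each 3-note cell is the previous one transposed down a 2nd.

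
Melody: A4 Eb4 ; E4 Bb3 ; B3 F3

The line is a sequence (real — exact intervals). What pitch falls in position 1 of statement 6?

G#2

The unit is 2 notes. Position-1 pitches of the 3 shown cells: A4, E4, B3.
Carrying that down a 4th forward: F#3 → C#3 → G#2.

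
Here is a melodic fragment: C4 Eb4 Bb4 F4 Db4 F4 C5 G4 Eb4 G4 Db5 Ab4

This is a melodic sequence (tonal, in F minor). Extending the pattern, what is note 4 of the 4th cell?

Bb4

With 4-note cells, note 4 of each statement runs F4, G4, Ab4.
One more up a 2nd gives Bb4.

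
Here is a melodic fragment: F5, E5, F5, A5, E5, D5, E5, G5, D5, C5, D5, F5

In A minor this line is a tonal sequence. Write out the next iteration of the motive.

Taking 4-note groups, the heads are F5, E5, D5: the pattern moves down a 2nd.
So cell 4 is C5 B4 C5 E5.

C5 B4 C5 E5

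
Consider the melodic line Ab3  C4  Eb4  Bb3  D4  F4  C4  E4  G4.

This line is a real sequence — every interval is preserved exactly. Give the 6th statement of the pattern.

F#4 A#4 C#5

Unit = 3 notes; the statements start on Ab3, Bb3, C4, moving up a 2nd each time.
Carrying on: D4 → E4 → F#4.
So cell 6 is F#4 A#4 C#5.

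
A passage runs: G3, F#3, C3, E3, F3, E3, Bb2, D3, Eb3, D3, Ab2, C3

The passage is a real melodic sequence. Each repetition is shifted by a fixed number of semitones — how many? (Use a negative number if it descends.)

Unit = 4 notes; the statements start on G3, F3, Eb3, moving down a 2nd each time.
G3→F3 is 53 − 55 = -2 semitones.

-2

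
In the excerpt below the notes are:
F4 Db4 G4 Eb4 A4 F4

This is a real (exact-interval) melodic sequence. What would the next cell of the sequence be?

The 2-note cells begin on F4, G4, A4 — each up a 2nd from the last.
Statement 4 starts on B4 and keeps the same exact contour: B4 G4.

B4 G4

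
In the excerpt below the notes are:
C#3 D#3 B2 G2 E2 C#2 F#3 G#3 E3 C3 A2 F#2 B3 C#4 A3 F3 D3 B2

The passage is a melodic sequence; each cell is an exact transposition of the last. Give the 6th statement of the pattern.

D5 E5 C5 Ab4 F4 D4

The 6-note cells begin on C#3, F#3, B3 — each up a 4th from the last.
Continuing the starts: E4 → A4 → D5.
From D5 the exact shape gives D5 E5 C5 Ab4 F4 D4.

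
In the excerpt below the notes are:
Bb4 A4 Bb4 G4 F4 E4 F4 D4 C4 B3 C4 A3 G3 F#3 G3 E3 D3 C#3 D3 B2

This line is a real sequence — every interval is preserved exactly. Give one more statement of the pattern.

The 4-note cells begin on Bb4, F4, C4, G3, D3 — each down a 4th from the last.
From A2 the exact shape gives A2 G#2 A2 F#2.

A2 G#2 A2 F#2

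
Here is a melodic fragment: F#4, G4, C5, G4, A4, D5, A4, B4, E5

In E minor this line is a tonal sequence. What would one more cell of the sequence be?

With a 3-note motive the entries are F#4, G4, A4, each up a 2nd from the previous.
From B4 the diatonic shape gives B4 C5 F#5.

B4 C5 F#5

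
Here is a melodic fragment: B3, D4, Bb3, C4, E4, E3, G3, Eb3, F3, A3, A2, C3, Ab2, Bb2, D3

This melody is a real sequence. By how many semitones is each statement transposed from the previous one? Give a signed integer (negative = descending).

Taking 5-note groups, the heads are B3, E3, A2: the pattern moves down a 5th.
B3 to E3 spans -7 semitones.

-7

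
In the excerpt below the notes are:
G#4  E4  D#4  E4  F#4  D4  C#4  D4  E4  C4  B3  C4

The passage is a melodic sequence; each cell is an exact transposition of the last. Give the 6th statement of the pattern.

Bb3 Gb3 F3 Gb3

With a 4-note motive the entries are G#4, F#4, E4, each down a 2nd from the previous.
Extending down a 2nd: D4 → C4 → Bb3.
So cell 6 is Bb3 Gb3 F3 Gb3.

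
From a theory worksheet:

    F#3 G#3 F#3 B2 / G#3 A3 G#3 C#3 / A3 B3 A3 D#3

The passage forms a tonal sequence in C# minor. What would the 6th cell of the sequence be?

The 4-note cells begin on F#3, G#3, A3 — each up a 2nd from the last.
Carrying on: B3 → C#4 → D#4.
So cell 6 is D#4 E4 D#4 G#3.

D#4 E4 D#4 G#3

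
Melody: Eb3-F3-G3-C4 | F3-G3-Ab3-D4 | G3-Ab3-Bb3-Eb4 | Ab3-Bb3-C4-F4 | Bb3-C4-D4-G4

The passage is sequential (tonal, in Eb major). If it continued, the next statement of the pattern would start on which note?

C4

The 4-note cells begin on Eb3, F3, G3, Ab3, Bb3 — each up a 2nd from the last.
The next head, up a 2nd from Bb3, is C4.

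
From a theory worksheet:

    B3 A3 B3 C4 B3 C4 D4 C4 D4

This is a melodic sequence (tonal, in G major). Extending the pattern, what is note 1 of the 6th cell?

Grouping in 3s, the 1st note of each cell is B3, C4, D4.
Carrying that up a 2nd forward: E4 → F#4 → G4.

G4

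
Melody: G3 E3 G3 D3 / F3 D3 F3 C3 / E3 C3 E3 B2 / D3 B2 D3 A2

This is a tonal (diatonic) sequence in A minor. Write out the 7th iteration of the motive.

A2 F2 A2 E2

The 4-note cells begin on G3, F3, E3, D3 — each down a 2nd from the last.
Carrying on: C3 → B2 → A2.
So cell 7 is A2 F2 A2 E2.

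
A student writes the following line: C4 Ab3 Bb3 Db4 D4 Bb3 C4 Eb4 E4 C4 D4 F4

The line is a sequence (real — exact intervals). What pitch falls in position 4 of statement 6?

B4

With 4-note cells, note 4 of each statement runs Db4, Eb4, F4.
Each moves up a 2nd. Continuing: G4 → A4 → B4.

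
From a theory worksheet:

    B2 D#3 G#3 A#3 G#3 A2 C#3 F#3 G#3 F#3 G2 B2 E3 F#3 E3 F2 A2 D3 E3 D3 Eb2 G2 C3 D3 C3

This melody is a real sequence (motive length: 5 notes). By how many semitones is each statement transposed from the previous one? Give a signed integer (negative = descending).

With a 5-note motive the entries are B2, A2, G2, F2, Eb2, each down a 2nd from the previous.
B2 to A2 spans -2 semitones.

-2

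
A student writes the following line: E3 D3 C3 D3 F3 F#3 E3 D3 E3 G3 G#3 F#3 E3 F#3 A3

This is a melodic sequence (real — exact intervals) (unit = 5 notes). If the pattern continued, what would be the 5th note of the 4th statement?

The unit is 5 notes. Position-5 pitches of the 3 shown cells: F3, G3, A3.
From A3, up a 2nd gives B3.

B3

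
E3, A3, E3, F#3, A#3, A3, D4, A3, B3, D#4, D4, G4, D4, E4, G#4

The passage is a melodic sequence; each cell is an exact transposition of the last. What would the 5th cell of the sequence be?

C5 F5 C5 D5 F#5

Taking 5-note groups, the heads are E3, A3, D4: the pattern moves up a 4th.
Continuing the starts: G4 → C5.
So cell 5 is C5 F5 C5 D5 F#5.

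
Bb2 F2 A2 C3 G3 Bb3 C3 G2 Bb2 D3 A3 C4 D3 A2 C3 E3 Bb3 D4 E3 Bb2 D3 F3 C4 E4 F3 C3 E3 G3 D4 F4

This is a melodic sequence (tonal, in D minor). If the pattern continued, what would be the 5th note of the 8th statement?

G4

Grouping in 6s, the 5th note of each cell is G3, A3, Bb3, C4, D4.
Carrying that up a 2nd forward: E4 → F4 → G4.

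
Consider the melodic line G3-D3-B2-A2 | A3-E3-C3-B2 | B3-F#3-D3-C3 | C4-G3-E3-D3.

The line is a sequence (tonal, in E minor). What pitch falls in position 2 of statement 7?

C4

The unit is 4 notes. Position-2 pitches of the 4 shown cells: D3, E3, F#3, G3.
Carrying that up a 2nd forward: A3 → B3 → C4.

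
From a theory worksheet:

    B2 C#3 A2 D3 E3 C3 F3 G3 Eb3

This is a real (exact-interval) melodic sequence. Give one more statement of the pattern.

With a 3-note motive the entries are B2, D3, F3, each up a 3rd from the previous.
Statement 4 starts on Ab3 and keeps the same exact contour: Ab3 Bb3 Gb3.

Ab3 Bb3 Gb3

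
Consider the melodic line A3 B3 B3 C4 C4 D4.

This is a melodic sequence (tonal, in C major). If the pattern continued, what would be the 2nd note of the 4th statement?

The unit is 2 notes. Position-2 pitches of the 3 shown cells: B3, C4, D4.
Each moves up a 2nd; the next is E4.

E4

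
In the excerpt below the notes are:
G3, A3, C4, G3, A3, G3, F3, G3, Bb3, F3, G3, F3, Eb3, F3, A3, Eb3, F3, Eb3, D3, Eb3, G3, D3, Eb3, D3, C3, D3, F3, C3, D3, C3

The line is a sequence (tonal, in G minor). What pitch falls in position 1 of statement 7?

With 6-note cells, note 1 of each statement runs G3, F3, Eb3, D3, C3.
Each moves down a 2nd. Continuing: Bb2 → A2.

A2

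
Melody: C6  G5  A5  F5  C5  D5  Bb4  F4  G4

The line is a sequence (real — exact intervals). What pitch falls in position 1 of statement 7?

Grouping in 3s, the 1st note of each cell is C6, F5, Bb4.
Each moves down a 5th. Continuing: Eb4 → Ab3 → Db3 → Gb2.

Gb2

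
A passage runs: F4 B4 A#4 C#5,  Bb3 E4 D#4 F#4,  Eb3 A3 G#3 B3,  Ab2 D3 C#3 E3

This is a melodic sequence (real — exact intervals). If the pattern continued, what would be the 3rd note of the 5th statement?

F#2

Grouping in 4s, the 3rd note of each cell is A#4, D#4, G#3, C#3.
Each moves down a 5th; the next is F#2.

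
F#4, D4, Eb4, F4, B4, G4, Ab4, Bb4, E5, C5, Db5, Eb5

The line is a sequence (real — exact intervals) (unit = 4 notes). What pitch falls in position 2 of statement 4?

Grouping in 4s, the 2nd note of each cell is D4, G4, C5.
Each moves up a 4th; the next is F5.

F5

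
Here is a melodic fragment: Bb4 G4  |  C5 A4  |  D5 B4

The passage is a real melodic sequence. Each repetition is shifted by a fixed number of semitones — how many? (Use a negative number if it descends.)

With a 2-note motive the entries are Bb4, C5, D5, each up a 2nd from the previous.
Bb4→C5 is 72 − 70 = 2 semitones.

2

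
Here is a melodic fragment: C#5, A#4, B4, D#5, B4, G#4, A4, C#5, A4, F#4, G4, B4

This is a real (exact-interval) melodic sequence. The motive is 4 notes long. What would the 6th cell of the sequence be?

Unit = 4 notes; the statements start on C#5, B4, A4, moving down a 2nd each time.
Continuing the starts: G4 → F4 → Eb4.
From Eb4 the exact shape gives Eb4 C4 Db4 F4.

Eb4 C4 Db4 F4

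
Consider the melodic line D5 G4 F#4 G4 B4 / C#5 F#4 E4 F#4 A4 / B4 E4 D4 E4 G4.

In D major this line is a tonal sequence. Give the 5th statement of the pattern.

The 5-note cells begin on D5, C#5, B4 — each down a 2nd from the last.
Extending down a 2nd: A4 → G4.
Statement 5 starts on G4 and keeps the same diatonic contour: G4 C#4 B3 C#4 E4.

G4 C#4 B3 C#4 E4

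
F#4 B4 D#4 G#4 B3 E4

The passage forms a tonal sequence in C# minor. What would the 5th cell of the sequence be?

E3 A3

Unit = 2 notes; the statements start on F#4, D#4, B3, moving down a 3rd each time.
Carrying on: G#3 → E3.
From E3 the diatonic shape gives E3 A3.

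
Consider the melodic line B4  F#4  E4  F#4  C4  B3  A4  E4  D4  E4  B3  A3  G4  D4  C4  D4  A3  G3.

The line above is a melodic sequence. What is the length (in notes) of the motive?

There are 18 notes; a 6-note unit gives 3 cells:
B4 F#4 E4 F#4 C4 B3 | A4 E4 D4 E4 B3 A3 | G4 D4 C4 D4 A3 G3
That's a consistent down a 2nd shift per cell, and no other grouping gives one.

6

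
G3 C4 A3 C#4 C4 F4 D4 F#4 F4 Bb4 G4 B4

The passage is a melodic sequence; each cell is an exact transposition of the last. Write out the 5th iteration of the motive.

Unit = 4 notes; the statements start on G3, C4, F4, moving up a 4th each time.
Continuing the starts: Bb4 → Eb5.
Statement 5 starts on Eb5 and keeps the same exact contour: Eb5 Ab5 F5 A5.

Eb5 Ab5 F5 A5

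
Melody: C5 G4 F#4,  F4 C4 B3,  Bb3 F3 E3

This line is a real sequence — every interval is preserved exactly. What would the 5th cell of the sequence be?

The 3-note cells begin on C5, F4, Bb3 — each down a 5th from the last.
Continuing the starts: Eb3 → Ab2.
From Ab2 the exact shape gives Ab2 Eb2 D2.

Ab2 Eb2 D2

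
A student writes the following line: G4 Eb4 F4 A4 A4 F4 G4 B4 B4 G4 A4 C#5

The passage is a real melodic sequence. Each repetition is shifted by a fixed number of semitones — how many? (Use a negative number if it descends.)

Taking 4-note groups, the heads are G4, A4, B4: the pattern moves up a 2nd.
G4→A4 is 69 − 67 = 2 semitones.

2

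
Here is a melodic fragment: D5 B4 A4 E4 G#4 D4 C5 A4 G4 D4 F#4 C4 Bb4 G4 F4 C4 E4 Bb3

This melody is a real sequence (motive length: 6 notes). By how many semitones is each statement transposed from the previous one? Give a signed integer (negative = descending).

-2

Taking 6-note groups, the heads are D5, C5, Bb4: the pattern moves down a 2nd.
Counting half-steps from D5 to C5: -2.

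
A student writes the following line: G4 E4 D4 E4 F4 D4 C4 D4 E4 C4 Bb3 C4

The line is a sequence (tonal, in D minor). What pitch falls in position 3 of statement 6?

The unit is 4 notes. Position-3 pitches of the 3 shown cells: D4, C4, Bb3.
Each moves down a 2nd. Continuing: A3 → G3 → F3.

F3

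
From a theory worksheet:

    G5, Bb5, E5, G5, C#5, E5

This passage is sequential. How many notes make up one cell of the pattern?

2

There are 6 notes; a 2-note unit gives 3 cells:
G5 Bb5 | E5 G5 | C#5 E5
Every group is a transposition down a 3rd of the one before; no shorter unit works.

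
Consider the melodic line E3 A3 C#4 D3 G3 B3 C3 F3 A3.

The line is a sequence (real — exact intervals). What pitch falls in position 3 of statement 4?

Grouping in 3s, the 3rd note of each cell is C#4, B3, A3.
Each moves down a 2nd; the next is G3.

G3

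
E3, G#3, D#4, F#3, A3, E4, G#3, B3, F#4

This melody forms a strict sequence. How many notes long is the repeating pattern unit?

There are 9 notes; a 3-note unit gives 3 cells:
E3 G#3 D#4 | F#3 A3 E4 | G#3 B3 F#4
That's a consistent up a 2nd shift per cell, and no other grouping gives one.

3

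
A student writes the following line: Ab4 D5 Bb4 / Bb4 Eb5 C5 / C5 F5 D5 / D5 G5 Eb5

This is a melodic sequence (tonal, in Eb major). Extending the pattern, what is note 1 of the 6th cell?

The unit is 3 notes. Position-1 pitches of the 4 shown cells: Ab4, Bb4, C5, D5.
Extending up a 2nd: Eb5 → F5.

F5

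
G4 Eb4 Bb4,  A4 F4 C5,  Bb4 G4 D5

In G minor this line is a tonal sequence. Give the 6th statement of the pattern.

Taking 3-note groups, the heads are G4, A4, Bb4: the pattern moves up a 2nd.
Extending up a 2nd: C5 → D5 → Eb5.
From Eb5 the diatonic shape gives Eb5 C5 G5.

Eb5 C5 G5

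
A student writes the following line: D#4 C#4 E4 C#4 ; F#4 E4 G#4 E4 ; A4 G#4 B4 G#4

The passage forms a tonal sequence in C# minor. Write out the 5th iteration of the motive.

E5 D#5 F#5 D#5

The 4-note cells begin on D#4, F#4, A4 — each up a 3rd from the last.
Extending up a 3rd: C#5 → E5.
So cell 5 is E5 D#5 F#5 D#5.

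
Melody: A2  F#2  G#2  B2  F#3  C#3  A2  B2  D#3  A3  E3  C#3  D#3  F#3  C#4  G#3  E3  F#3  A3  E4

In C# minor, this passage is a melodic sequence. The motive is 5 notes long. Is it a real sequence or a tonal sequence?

Every note is diatonic to C# minor.
Cell 1 has -3 semitones from note 1 to 2, but cell 2 has -4 — the interval quality changes while the contour stays the same, which is the hallmark of a tonal sequence.

tonal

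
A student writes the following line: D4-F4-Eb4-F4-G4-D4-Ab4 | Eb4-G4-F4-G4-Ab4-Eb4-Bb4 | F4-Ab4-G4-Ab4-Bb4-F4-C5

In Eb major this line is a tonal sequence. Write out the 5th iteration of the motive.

Ab4 C5 Bb4 C5 D5 Ab4 Eb5

Taking 7-note groups, the heads are D4, Eb4, F4: the pattern moves up a 2nd.
Extending up a 2nd: G4 → Ab4.
So cell 5 is Ab4 C5 Bb4 C5 D5 Ab4 Eb5.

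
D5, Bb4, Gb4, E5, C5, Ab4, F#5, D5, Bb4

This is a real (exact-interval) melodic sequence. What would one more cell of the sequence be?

Taking 3-note groups, the heads are D5, E5, F#5: the pattern moves up a 2nd.
Statement 4 starts on G#5 and keeps the same exact contour: G#5 E5 C5.

G#5 E5 C5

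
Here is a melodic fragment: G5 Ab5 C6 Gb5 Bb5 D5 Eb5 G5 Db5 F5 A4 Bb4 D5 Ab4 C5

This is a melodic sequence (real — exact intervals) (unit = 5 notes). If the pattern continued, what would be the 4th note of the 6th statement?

With 5-note cells, note 4 of each statement runs Gb5, Db5, Ab4.
Carrying that down a 4th forward: Eb4 → Bb3 → F3.

F3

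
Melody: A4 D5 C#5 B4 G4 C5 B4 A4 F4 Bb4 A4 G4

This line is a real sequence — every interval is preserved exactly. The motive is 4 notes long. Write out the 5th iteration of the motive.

Db4 Gb4 F4 Eb4

The 4-note cells begin on A4, G4, F4 — each down a 2nd from the last.
Carrying on: Eb4 → Db4.
Statement 5 starts on Db4 and keeps the same exact contour: Db4 Gb4 F4 Eb4.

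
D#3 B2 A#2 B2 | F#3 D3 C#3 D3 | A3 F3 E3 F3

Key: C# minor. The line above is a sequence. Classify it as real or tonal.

real

Each cell has the same semitone pattern (-4, -1, 1) — intervals are preserved exactly.
And A#2 lies outside C# minor, so the sequence is real rather than tonal.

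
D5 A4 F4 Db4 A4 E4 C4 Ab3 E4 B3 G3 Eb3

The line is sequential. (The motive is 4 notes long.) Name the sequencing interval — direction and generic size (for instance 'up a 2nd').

With a 4-note motive the entries are D5, A4, E4, each down a 4th from the previous.
From D5 to A4: down a 4th.

down a 4th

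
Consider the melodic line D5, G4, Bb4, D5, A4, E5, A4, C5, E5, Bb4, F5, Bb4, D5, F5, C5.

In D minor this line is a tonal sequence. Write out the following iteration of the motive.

G5 C5 E5 G5 D5

With a 5-note motive the entries are D5, E5, F5, each up a 2nd from the previous.
From G5 the diatonic shape gives G5 C5 E5 G5 D5.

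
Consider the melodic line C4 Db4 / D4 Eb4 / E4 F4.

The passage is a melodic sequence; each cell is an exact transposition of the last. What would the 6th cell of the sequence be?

Unit = 2 notes; the statements start on C4, D4, E4, moving up a 2nd each time.
Extending up a 2nd: F#4 → G#4 → A#4.
Statement 6 starts on A#4 and keeps the same exact contour: A#4 B4.

A#4 B4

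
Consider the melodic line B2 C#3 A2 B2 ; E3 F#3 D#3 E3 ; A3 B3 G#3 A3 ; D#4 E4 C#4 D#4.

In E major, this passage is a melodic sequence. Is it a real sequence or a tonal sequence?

tonal

Every note is diatonic to E major.
Cell 1 has -4 semitones from note 2 to 3, but cell 2 has -3 — the interval quality changes while the contour stays the same, which is the hallmark of a tonal sequence.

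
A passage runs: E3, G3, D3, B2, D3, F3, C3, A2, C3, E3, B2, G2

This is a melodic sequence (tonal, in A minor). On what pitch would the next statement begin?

B2

The 4-note cells begin on E3, D3, C3 — each down a 2nd from the last.
The next head, down a 2nd from C3, is B2.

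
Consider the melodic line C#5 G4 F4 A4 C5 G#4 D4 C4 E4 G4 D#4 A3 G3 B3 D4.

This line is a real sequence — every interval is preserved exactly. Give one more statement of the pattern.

A#3 E3 D3 F#3 A3

Taking 5-note groups, the heads are C#5, G#4, D#4: the pattern moves down a 4th.
From A#3 the exact shape gives A#3 E3 D3 F#3 A3.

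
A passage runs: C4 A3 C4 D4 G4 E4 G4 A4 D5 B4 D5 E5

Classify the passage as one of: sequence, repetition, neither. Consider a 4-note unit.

sequence

Each 4-note cell is the previous one transposed up a 5th.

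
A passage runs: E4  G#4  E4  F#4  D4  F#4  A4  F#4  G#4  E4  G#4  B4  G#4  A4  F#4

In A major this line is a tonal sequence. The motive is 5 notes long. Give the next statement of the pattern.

A4 C#5 A4 B4 G#4

Unit = 5 notes; the statements start on E4, F#4, G#4, moving up a 2nd each time.
So cell 4 is A4 C#5 A4 B4 G#4.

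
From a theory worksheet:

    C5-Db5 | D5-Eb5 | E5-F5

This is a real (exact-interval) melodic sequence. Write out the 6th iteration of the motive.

The 2-note cells begin on C5, D5, E5 — each up a 2nd from the last.
Extending up a 2nd: F#5 → G#5 → A#5.
So cell 6 is A#5 B5.

A#5 B5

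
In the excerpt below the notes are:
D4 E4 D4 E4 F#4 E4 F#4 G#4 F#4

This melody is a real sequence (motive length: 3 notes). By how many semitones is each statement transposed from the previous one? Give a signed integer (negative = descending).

The 3-note cells begin on D4, E4, F#4 — each up a 2nd from the last.
D4 to E4 spans +2 semitones.

2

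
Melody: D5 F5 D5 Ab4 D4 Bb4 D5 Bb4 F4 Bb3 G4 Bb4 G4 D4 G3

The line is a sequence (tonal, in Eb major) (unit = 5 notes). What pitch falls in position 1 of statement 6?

Grouping in 5s, the 1st note of each cell is D5, Bb4, G4.
Each moves down a 3rd. Continuing: Eb4 → C4 → Ab3.

Ab3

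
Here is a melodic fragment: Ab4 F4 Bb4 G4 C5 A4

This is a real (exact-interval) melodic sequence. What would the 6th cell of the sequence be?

F#5 D#5

Taking 2-note groups, the heads are Ab4, Bb4, C5: the pattern moves up a 2nd.
Extending up a 2nd: D5 → E5 → F#5.
So cell 6 is F#5 D#5.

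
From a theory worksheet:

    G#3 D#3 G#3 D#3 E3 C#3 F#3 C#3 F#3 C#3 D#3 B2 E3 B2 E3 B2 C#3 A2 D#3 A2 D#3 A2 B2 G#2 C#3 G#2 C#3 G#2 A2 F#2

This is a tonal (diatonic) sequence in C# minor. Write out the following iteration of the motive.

Taking 6-note groups, the heads are G#3, F#3, E3, D#3, C#3: the pattern moves down a 2nd.
Statement 6 starts on B2 and keeps the same diatonic contour: B2 F#2 B2 F#2 G#2 E2.

B2 F#2 B2 F#2 G#2 E2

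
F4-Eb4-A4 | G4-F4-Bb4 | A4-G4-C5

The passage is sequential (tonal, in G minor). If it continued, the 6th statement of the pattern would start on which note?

Unit = 3 notes; the statements start on F4, G4, A4, moving up a 2nd each time.
Extending the heads up a 2nd: Bb4 → C5 → D5.

D5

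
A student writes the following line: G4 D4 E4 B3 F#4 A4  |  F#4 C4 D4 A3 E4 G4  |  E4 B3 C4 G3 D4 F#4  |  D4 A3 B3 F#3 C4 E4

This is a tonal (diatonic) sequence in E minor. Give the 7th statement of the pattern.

A3 E3 F#3 C3 G3 B3

Unit = 6 notes; the statements start on G4, F#4, E4, D4, moving down a 2nd each time.
Carrying on: C4 → B3 → A3.
So cell 7 is A3 E3 F#3 C3 G3 B3.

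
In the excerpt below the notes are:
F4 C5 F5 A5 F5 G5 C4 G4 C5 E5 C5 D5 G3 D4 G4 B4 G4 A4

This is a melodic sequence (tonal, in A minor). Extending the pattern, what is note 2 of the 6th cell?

With 6-note cells, note 2 of each statement runs C5, G4, D4.
Extending down a 4th: A3 → E3 → B2.

B2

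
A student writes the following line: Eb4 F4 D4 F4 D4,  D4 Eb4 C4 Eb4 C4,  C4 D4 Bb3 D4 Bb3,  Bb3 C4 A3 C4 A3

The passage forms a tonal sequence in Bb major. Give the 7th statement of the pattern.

Taking 5-note groups, the heads are Eb4, D4, C4, Bb3: the pattern moves down a 2nd.
Extending down a 2nd: A3 → G3 → F3.
So cell 7 is F3 G3 Eb3 G3 Eb3.

F3 G3 Eb3 G3 Eb3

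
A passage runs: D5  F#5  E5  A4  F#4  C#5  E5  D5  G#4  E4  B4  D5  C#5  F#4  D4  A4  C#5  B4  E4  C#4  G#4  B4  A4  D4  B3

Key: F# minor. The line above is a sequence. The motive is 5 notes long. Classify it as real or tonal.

Every note is diatonic to F# minor.
Cell 1 has +4 semitones from note 1 to 2, but cell 2 has +3 — the interval quality changes while the contour stays the same, which is the hallmark of a tonal sequence.

tonal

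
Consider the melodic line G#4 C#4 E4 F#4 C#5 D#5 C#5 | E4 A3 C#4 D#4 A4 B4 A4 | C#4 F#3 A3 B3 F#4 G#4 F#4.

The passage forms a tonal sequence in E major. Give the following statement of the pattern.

Taking 7-note groups, the heads are G#4, E4, C#4: the pattern moves down a 3rd.
Statement 4 starts on A3 and keeps the same diatonic contour: A3 D#3 F#3 G#3 D#4 E4 D#4.

A3 D#3 F#3 G#3 D#4 E4 D#4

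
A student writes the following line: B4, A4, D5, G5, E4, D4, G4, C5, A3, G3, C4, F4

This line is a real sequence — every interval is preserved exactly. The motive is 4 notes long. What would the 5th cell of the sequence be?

With a 4-note motive the entries are B4, E4, A3, each down a 5th from the previous.
Continuing the starts: D3 → G2.
Statement 5 starts on G2 and keeps the same exact contour: G2 F2 Bb2 Eb3.

G2 F2 Bb2 Eb3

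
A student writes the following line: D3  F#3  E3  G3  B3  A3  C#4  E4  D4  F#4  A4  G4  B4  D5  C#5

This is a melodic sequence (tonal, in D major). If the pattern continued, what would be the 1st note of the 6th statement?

The unit is 3 notes. Position-1 pitches of the 5 shown cells: D3, G3, C#4, F#4, B4.
One more up a 4th gives E5.

E5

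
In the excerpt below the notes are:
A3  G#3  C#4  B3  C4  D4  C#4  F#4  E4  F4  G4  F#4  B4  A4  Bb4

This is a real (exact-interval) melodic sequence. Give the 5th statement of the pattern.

F5 E5 A5 G5 Ab5

Unit = 5 notes; the statements start on A3, D4, G4, moving up a 4th each time.
Extending up a 4th: C5 → F5.
From F5 the exact shape gives F5 E5 A5 G5 Ab5.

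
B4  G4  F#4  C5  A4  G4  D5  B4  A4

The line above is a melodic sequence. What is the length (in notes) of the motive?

Try groups of 3 (3 cells in 9 notes):
B4 G4 F#4 | C5 A4 G4 | D5 B4 A4
Each cell is the previous one up a 2nd — so the unit is 3 notes.

3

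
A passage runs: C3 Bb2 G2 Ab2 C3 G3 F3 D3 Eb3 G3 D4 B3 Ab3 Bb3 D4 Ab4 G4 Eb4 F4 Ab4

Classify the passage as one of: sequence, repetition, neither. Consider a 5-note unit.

Note 2 of cell 3 is B3; if this were a sequence it would be C4. No unit length gives a consistent transposition pattern.

neither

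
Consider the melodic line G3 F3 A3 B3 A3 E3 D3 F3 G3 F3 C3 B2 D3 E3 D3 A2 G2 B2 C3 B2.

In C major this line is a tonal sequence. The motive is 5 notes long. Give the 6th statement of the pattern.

With a 5-note motive the entries are G3, E3, C3, A2, each down a 3rd from the previous.
Extending down a 3rd: F2 → D2.
Statement 6 starts on D2 and keeps the same diatonic contour: D2 C2 E2 F2 E2.

D2 C2 E2 F2 E2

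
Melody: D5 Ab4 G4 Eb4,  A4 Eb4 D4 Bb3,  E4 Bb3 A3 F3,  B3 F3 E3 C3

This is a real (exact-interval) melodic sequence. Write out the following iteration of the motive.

The 4-note cells begin on D5, A4, E4, B3 — each down a 4th from the last.
From F#3 the exact shape gives F#3 C3 B2 G2.

F#3 C3 B2 G2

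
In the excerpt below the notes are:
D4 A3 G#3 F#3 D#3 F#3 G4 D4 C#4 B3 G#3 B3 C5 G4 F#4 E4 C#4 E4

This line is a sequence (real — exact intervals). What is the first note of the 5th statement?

With a 6-note motive the entries are D4, G4, C5, each up a 4th from the previous.
Continuing: F5 → Bb5. Statement 5 starts on Bb5.

Bb5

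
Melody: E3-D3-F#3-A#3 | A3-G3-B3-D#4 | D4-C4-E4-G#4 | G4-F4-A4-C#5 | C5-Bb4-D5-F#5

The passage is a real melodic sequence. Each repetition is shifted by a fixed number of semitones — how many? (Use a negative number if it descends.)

With a 4-note motive the entries are E3, A3, D4, G4, C5, each up a 4th from the previous.
E3→A3 is 57 − 52 = 5 semitones.

5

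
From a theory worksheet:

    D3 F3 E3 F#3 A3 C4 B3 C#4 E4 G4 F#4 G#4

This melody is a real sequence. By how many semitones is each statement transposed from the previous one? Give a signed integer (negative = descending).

7

Taking 4-note groups, the heads are D3, A3, E4: the pattern moves up a 5th.
Counting half-steps from D3 to A3: 7.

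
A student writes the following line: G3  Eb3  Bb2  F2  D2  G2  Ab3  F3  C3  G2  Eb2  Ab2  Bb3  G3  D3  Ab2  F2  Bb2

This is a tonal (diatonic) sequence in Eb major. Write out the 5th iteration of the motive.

The 6-note cells begin on G3, Ab3, Bb3 — each up a 2nd from the last.
Extending up a 2nd: C4 → D4.
So cell 5 is D4 Bb3 F3 C3 Ab2 D3.

D4 Bb3 F3 C3 Ab2 D3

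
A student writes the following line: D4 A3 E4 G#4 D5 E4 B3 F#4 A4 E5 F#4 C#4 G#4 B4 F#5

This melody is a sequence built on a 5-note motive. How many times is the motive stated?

15 notes in groups of 5 gives 15/5 = 3 statements.
Starts: D4, E4, F#4 — each up a 2nd.

3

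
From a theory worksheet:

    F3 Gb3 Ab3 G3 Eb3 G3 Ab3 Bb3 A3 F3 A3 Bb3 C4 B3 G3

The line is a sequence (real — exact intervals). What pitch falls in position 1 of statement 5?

The unit is 5 notes. Position-1 pitches of the 3 shown cells: F3, G3, A3.
Each moves up a 2nd. Continuing: B3 → C#4.

C#4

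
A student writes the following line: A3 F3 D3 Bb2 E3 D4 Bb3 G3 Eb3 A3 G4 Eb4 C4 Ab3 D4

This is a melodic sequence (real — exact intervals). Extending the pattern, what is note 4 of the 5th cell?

Grouping in 5s, the 4th note of each cell is Bb2, Eb3, Ab3.
Carrying that up a 4th forward: Db4 → Gb4.

Gb4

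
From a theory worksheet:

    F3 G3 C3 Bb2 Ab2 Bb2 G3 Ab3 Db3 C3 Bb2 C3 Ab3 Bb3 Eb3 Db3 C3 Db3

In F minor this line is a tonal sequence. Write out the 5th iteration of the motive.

With a 6-note motive the entries are F3, G3, Ab3, each up a 2nd from the previous.
Carrying on: Bb3 → C4.
Statement 5 starts on C4 and keeps the same diatonic contour: C4 Db4 G3 F3 Eb3 F3.

C4 Db4 G3 F3 Eb3 F3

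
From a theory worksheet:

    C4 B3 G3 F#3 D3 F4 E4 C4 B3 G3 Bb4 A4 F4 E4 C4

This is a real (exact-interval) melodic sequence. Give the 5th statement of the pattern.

With a 5-note motive the entries are C4, F4, Bb4, each up a 4th from the previous.
Extending up a 4th: Eb5 → Ab5.
Statement 5 starts on Ab5 and keeps the same exact contour: Ab5 G5 Eb5 D5 Bb4.

Ab5 G5 Eb5 D5 Bb4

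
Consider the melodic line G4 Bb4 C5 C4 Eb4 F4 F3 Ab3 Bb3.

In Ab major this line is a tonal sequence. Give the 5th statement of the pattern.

Eb2 G2 Ab2

The 3-note cells begin on G4, C4, F3 — each down a 5th from the last.
Continuing the starts: Bb2 → Eb2.
Statement 5 starts on Eb2 and keeps the same diatonic contour: Eb2 G2 Ab2.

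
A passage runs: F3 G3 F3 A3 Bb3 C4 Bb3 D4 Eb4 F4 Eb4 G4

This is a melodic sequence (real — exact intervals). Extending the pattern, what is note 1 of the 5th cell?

With 4-note cells, note 1 of each statement runs F3, Bb3, Eb4.
Carrying that up a 4th forward: Ab4 → Db5.

Db5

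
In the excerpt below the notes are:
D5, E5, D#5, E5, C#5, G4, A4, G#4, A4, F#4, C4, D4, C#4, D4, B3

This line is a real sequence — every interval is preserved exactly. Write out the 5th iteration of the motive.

Bb2 C3 B2 C3 A2

Taking 5-note groups, the heads are D5, G4, C4: the pattern moves down a 5th.
Extending down a 5th: F3 → Bb2.
From Bb2 the exact shape gives Bb2 C3 B2 C3 A2.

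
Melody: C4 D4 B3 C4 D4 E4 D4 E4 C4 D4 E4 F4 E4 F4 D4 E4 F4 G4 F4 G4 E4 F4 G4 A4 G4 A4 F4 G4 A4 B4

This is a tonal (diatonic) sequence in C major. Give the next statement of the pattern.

A4 B4 G4 A4 B4 C5

With a 6-note motive the entries are C4, D4, E4, F4, G4, each up a 2nd from the previous.
So cell 6 is A4 B4 G4 A4 B4 C5.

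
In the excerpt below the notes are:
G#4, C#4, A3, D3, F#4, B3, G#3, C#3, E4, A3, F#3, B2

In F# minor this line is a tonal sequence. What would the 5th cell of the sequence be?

C#4 F#3 D3 G#2

Unit = 4 notes; the statements start on G#4, F#4, E4, moving down a 2nd each time.
Continuing the starts: D4 → C#4.
From C#4 the diatonic shape gives C#4 F#3 D3 G#2.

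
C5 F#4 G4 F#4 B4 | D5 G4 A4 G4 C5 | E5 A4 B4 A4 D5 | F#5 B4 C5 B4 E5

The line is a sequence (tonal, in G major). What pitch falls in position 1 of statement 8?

C6

With 5-note cells, note 1 of each statement runs C5, D5, E5, F#5.
Carrying that up a 2nd forward: G5 → A5 → B5 → C6.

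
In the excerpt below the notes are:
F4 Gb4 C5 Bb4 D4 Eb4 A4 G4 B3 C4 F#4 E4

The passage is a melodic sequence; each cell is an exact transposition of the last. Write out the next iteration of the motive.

G#3 A3 D#4 C#4

The 4-note cells begin on F4, D4, B3 — each down a 3rd from the last.
From G#3 the exact shape gives G#3 A3 D#4 C#4.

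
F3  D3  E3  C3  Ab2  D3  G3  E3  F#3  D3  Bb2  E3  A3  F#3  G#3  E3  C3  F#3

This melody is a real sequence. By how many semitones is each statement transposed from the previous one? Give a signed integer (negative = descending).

Unit = 6 notes; the statements start on F3, G3, A3, moving up a 2nd each time.
F3 to G3 spans +2 semitones.

2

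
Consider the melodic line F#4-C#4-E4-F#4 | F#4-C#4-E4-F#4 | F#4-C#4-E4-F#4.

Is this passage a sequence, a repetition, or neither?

Each 4-note cell is identical (F#4 C#4 E4 F#4), restated at the same pitch.

repetition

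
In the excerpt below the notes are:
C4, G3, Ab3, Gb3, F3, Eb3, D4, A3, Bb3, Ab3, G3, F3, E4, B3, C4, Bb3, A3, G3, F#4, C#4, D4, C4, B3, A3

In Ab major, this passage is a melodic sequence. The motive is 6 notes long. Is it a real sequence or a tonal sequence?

Each cell has the same semitone pattern (-5, 1, -2, -1, -2) — intervals are preserved exactly.
And Gb3 lies outside Ab major, so the sequence is real rather than tonal.

real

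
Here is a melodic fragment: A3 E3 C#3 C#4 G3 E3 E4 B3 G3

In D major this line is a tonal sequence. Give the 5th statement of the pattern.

B4 F#4 D4

Unit = 3 notes; the statements start on A3, C#4, E4, moving up a 3rd each time.
Carrying on: G4 → B4.
From B4 the diatonic shape gives B4 F#4 D4.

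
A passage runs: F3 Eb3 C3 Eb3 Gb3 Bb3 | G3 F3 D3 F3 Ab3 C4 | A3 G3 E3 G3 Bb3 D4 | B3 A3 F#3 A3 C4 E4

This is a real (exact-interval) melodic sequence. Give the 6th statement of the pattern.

D#4 C#4 A#3 C#4 E4 G#4

Unit = 6 notes; the statements start on F3, G3, A3, B3, moving up a 2nd each time.
Extending up a 2nd: C#4 → D#4.
So cell 6 is D#4 C#4 A#3 C#4 E4 G#4.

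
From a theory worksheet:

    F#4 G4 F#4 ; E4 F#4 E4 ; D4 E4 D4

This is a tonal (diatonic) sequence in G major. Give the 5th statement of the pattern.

B3 C4 B3

Taking 3-note groups, the heads are F#4, E4, D4: the pattern moves down a 2nd.
Continuing the starts: C4 → B3.
So cell 5 is B3 C4 B3.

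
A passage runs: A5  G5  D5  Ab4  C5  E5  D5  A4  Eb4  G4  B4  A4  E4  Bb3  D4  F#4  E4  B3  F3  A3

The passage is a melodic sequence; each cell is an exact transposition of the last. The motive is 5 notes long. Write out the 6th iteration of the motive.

Unit = 5 notes; the statements start on A5, E5, B4, F#4, moving down a 4th each time.
Extending down a 4th: C#4 → G#3.
Statement 6 starts on G#3 and keeps the same exact contour: G#3 F#3 C#3 G2 B2.

G#3 F#3 C#3 G2 B2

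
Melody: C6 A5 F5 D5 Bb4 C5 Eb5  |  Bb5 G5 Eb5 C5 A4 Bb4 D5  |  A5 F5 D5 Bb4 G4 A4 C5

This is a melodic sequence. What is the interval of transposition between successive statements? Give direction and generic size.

Taking 7-note groups, the heads are C6, Bb5, A5: the pattern moves down a 2nd.
From C6 to Bb5: down a 2nd.

down a 2nd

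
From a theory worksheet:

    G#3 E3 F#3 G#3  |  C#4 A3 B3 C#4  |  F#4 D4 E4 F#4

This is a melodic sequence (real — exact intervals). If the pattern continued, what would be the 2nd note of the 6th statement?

Grouping in 4s, the 2nd note of each cell is E3, A3, D4.
Each moves up a 4th. Continuing: G4 → C5 → F5.

F5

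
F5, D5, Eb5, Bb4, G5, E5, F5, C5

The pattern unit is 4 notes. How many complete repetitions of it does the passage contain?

8 notes in groups of 4 gives 8/4 = 2 statements.
Starts: F5, G5 — each up a 2nd.

2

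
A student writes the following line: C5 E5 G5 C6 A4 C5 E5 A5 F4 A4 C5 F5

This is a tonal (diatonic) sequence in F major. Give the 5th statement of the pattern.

Bb3 D4 F4 Bb4

Taking 4-note groups, the heads are C5, A4, F4: the pattern moves down a 3rd.
Extending down a 3rd: D4 → Bb3.
Statement 5 starts on Bb3 and keeps the same diatonic contour: Bb3 D4 F4 Bb4.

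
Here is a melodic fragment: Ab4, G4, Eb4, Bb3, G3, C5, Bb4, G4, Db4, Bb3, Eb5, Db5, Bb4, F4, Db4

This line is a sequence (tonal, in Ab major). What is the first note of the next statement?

With a 5-note motive the entries are Ab4, C5, Eb5, each up a 3rd from the previous.
One more step up a 3rd gives G5.

G5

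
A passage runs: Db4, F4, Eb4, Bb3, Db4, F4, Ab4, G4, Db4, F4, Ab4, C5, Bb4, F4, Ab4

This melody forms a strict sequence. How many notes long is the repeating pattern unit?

5

15 notes total. Splitting into 3 groups of 5:
Db4 F4 Eb4 Bb3 Db4 | F4 Ab4 G4 Db4 F4 | Ab4 C5 Bb4 F4 Ab4
That's a consistent up a 3rd shift per cell, and no other grouping gives one.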